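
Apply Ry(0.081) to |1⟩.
-0.04049|0⟩ + 0.9992|1⟩

Ry(0.081) = [[cos(θ/2), −sin(θ/2)], [sin(θ/2), cos(θ/2)]]; θ = 0.081, cos(θ/2) ≈ 0.99918, sin(θ/2) ≈ 0.0404889.
With a = amp(|0⟩) = 0 and b = amp(|1⟩) = 1:
new amp(|0⟩) = (0.99918)·a + (-0.0404889)·b = -0.04049
new amp(|1⟩) = (0.0404889)·a + (0.99918)·b = 0.9992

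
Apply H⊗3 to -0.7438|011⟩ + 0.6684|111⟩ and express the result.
-0.02666|000⟩ + 0.02666|001⟩ + 0.02666|010⟩ - 0.02666|011⟩ - 0.4993|100⟩ + 0.4993|101⟩ + 0.4993|110⟩ - 0.4993|111⟩

H⊗3 gives amp(|y⟩) = (1/2√2) Σ_x (−1)^(x·y) amp(|x⟩), where x·y is the number of positions in which both x and y have a 1.
|000⟩: (-0.7438 + 0.6684)/(2√2) = -0.02666
|001⟩: (0.7438 - 0.6684)/(2√2) = 0.02666
|010⟩: (0.7438 - 0.6684)/(2√2) = 0.02666
|011⟩: (-0.7438 + 0.6684)/(2√2) = -0.02666
|100⟩: (-0.7438 - 0.6684)/(2√2) = -0.4993
|101⟩: (0.7438 + 0.6684)/(2√2) = 0.4993
|110⟩: (0.7438 + 0.6684)/(2√2) = 0.4993
|111⟩: (-0.7438 - 0.6684)/(2√2) = -0.4993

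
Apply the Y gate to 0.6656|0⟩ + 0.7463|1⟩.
-0.7463i|0⟩ + 0.6656i|1⟩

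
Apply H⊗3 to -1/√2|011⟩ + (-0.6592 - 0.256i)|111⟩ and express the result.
(-0.4831 - 0.09051i)|000⟩ + (0.4831 + 0.09051i)|001⟩ + (0.4831 + 0.09051i)|010⟩ + (-0.4831 - 0.09051i)|011⟩ + (-0.01694 + 0.09051i)|100⟩ + (0.01694 - 0.09051i)|101⟩ + (0.01694 - 0.09051i)|110⟩ + (-0.01694 + 0.09051i)|111⟩

H⊗3 gives amp(|y⟩) = (1/2√2) Σ_x (−1)^(x·y) amp(|x⟩), where x·y is the number of positions in which both x and y have a 1.
|000⟩: (-1/√2 + (-0.6592 - 0.256i))/(2√2) = (-0.4831 - 0.09051i)
|001⟩: (1/√2 - (-0.6592 - 0.256i))/(2√2) = (0.4831 + 0.09051i)
|010⟩: (1/√2 - (-0.6592 - 0.256i))/(2√2) = (0.4831 + 0.09051i)
|011⟩: (-1/√2 + (-0.6592 - 0.256i))/(2√2) = (-0.4831 - 0.09051i)
|100⟩: (-1/√2 - (-0.6592 - 0.256i))/(2√2) = (-0.01694 + 0.09051i)
|101⟩: (1/√2 + (-0.6592 - 0.256i))/(2√2) = (0.01694 - 0.09051i)
|110⟩: (1/√2 + (-0.6592 - 0.256i))/(2√2) = (0.01694 - 0.09051i)
|111⟩: (-1/√2 - (-0.6592 - 0.256i))/(2√2) = (-0.01694 + 0.09051i)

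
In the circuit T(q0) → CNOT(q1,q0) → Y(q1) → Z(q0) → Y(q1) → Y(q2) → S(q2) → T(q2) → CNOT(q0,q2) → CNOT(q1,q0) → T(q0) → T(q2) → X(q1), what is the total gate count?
13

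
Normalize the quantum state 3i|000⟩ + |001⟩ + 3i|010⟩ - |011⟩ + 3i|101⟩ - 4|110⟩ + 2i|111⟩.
0.4286i|000⟩ + 0.1429|001⟩ + 0.4286i|010⟩ - 0.1429|011⟩ + 0.4286i|101⟩ - 0.5714|110⟩ + 0.2857i|111⟩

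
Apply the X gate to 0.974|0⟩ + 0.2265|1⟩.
0.2265|0⟩ + 0.974|1⟩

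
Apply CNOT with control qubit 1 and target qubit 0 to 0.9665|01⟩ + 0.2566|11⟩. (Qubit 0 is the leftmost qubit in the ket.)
0.2566|01⟩ + 0.9665|11⟩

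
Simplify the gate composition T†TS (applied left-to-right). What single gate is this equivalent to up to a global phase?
S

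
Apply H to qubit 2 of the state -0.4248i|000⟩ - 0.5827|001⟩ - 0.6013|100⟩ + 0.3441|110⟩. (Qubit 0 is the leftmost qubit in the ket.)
(-0.412 - 0.3004i)|000⟩ + (0.412 - 0.3004i)|001⟩ - 0.4252|100⟩ - 0.4252|101⟩ + 0.2433|110⟩ + 0.2433|111⟩

H on qubit 2 mixes each pair of kets that differ only in qubit 2: amplitudes (a, b) of (|…0…⟩, |…1…⟩) become ((a + b)/√2, (a − b)/√2). Kets absent from the input have amplitude 0.
(|000⟩, |001⟩): (a, b) = (-0.4248i, -0.5827) → ((-0.412 - 0.3004i), (0.412 - 0.3004i))
(|100⟩, |101⟩): (a, b) = (-0.6013, 0) → (-0.4252, -0.4252)
(|110⟩, |111⟩): (a, b) = (0.3441, 0) → (0.2433, 0.2433)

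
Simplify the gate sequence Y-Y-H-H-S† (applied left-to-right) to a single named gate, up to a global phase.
S†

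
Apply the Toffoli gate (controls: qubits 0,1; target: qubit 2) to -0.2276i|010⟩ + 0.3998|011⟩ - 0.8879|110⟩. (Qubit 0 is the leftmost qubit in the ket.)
-0.2276i|010⟩ + 0.3998|011⟩ - 0.8879|111⟩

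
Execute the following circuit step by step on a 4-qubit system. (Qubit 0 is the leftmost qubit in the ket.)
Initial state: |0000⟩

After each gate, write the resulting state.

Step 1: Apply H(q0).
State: 1/√2|0000⟩ + 1/√2|1000⟩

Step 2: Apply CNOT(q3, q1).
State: 1/√2|0000⟩ + 1/√2|1000⟩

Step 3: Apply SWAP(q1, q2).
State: 1/√2|0000⟩ + 1/√2|1000⟩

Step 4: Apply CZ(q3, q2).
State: 1/√2|0000⟩ + 1/√2|1000⟩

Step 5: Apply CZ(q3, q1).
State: 1/√2|0000⟩ + 1/√2|1000⟩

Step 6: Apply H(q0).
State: |0000⟩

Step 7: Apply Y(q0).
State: i|1000⟩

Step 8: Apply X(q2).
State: i|1010⟩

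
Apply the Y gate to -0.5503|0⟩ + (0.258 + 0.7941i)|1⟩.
(0.7941 - 0.258i)|0⟩ - 0.5503i|1⟩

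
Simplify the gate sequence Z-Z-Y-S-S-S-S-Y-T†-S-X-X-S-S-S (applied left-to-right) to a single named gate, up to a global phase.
T†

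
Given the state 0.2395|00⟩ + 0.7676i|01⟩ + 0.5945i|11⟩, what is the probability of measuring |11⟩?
0.3534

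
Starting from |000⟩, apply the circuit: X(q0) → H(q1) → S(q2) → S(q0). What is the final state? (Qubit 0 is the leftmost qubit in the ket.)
(1/√2)i|100⟩ + (1/√2)i|110⟩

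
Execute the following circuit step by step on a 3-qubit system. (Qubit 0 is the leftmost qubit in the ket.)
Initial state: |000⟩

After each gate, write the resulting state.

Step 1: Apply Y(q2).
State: i|001⟩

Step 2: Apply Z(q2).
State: -i|001⟩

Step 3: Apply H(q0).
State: -(1/√2)i|001⟩ - (1/√2)i|101⟩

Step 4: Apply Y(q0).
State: -1/√2|001⟩ + 1/√2|101⟩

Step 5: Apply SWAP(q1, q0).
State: -1/√2|001⟩ + 1/√2|011⟩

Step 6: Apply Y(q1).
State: -(1/√2)i|001⟩ - (1/√2)i|011⟩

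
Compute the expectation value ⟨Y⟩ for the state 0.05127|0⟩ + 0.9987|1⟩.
0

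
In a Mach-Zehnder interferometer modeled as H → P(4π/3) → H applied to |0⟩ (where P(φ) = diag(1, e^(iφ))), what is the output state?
(0.25 - 0.433i)|0⟩ + (0.75 + 0.433i)|1⟩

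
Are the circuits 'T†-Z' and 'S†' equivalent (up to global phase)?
No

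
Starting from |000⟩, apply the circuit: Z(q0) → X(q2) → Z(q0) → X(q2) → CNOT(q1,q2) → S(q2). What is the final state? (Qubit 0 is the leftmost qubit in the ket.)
|000⟩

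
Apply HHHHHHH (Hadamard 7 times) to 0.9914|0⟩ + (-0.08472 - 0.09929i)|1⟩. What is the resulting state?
(0.6411 - 0.07021i)|0⟩ + (0.7609 + 0.07021i)|1⟩

H² = I, so H^7 = H: a single Hadamard. With (a, b) = (0.9914, (-0.08472 - 0.09929i)), H gives ((a + b)/√2, (a − b)/√2) = ((0.6411 - 0.07021i), (0.7609 + 0.07021i)).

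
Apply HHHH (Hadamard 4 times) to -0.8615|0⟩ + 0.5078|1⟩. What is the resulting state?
-0.8615|0⟩ + 0.5078|1⟩

H² = I, so an even number of Hadamards cancels: H^4 = I and the state is unchanged.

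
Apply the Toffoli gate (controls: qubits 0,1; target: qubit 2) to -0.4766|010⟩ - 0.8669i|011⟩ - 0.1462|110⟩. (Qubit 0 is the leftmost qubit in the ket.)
-0.4766|010⟩ - 0.8669i|011⟩ - 0.1462|111⟩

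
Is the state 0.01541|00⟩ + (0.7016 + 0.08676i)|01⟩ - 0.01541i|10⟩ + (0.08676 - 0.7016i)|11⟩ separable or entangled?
Separable

Writing the state as a|00⟩ + b|01⟩ + c|10⟩ + d|11⟩, it is a product state iff ad − bc = 0.
Here (a, b, c, d) = (0.01541, (0.7016 + 0.08676i), -0.01541i, (0.08676 - 0.7016i)): ad − bc = (0.01541)(0.08676 - 0.7016i) − (0.7016 + 0.08676i)(-0.01541i) = 0, so the state is separable.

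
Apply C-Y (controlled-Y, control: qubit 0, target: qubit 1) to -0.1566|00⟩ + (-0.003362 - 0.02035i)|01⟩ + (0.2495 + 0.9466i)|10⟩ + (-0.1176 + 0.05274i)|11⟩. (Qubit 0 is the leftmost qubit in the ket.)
-0.1566|00⟩ + (-0.003362 - 0.02035i)|01⟩ + (0.05274 + 0.1176i)|10⟩ + (-0.9466 + 0.2495i)|11⟩

C-Y leaves the control-|0⟩ kets |00⟩, |01⟩ unchanged and applies Y to qubit 1 on the control-|1⟩ pair (|10⟩, |11⟩).
Y = [[0, -i], [i, 0]].
With a = amp(|10⟩) = (0.2495 + 0.9466i) and b = amp(|11⟩) = (-0.1176 + 0.05274i):
new amp(|10⟩) = (-i)·b = (0.05274 + 0.1176i)
new amp(|11⟩) = (i)·a = (-0.9466 + 0.2495i)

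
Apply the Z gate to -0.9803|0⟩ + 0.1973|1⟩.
-0.9803|0⟩ - 0.1973|1⟩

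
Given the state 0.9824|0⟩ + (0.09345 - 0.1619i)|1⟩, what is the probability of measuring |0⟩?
0.9651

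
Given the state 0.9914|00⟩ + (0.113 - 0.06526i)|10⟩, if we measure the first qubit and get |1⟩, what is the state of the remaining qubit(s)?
(0.866 - 0.5001i)|0⟩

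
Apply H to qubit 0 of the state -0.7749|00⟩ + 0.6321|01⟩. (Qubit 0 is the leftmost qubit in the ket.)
-0.5479|00⟩ + 0.447|01⟩ - 0.5479|10⟩ + 0.447|11⟩

H on qubit 0 mixes each pair of kets that differ only in qubit 0: amplitudes (a, b) of (|…0…⟩, |…1…⟩) become ((a + b)/√2, (a − b)/√2). Kets absent from the input have amplitude 0.
(|00⟩, |10⟩): (a, b) = (-0.7749, 0) → (-0.5479, -0.5479)
(|01⟩, |11⟩): (a, b) = (0.6321, 0) → (0.447, 0.447)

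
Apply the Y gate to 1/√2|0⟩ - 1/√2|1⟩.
(1/√2)i|0⟩ + (1/√2)i|1⟩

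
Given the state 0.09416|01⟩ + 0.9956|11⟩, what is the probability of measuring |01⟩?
0.008866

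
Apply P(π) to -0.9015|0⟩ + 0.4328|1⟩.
-0.9015|0⟩ - 0.4328|1⟩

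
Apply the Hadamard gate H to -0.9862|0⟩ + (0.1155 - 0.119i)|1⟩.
(-0.6157 - 0.08415i)|0⟩ + (-0.779 + 0.08415i)|1⟩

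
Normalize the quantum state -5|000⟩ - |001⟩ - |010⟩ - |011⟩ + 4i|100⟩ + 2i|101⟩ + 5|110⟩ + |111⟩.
-0.5812|000⟩ - 0.1162|001⟩ - 0.1162|010⟩ - 0.1162|011⟩ + 0.465i|100⟩ + 0.2325i|101⟩ + 0.5812|110⟩ + 0.1162|111⟩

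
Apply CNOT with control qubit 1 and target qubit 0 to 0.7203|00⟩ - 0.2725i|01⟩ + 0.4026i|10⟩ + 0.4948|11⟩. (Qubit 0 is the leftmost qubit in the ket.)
0.7203|00⟩ + 0.4948|01⟩ + 0.4026i|10⟩ - 0.2725i|11⟩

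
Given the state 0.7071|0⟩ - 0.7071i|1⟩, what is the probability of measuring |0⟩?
0.5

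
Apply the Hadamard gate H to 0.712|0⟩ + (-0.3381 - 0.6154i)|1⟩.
(0.2644 - 0.4352i)|0⟩ + (0.7425 + 0.4352i)|1⟩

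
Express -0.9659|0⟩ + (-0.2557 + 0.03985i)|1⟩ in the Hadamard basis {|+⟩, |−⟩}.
(-0.8638 + 0.02818i)|+⟩ + (-0.5022 - 0.02818i)|−⟩

With |ψ⟩ = α|0⟩ + β|1⟩, the Hadamard-basis coefficients are ⟨+|ψ⟩ = (α + β)/√2 and ⟨−|ψ⟩ = (α − β)/√2.
Here α = -0.9659, β = (-0.2557 + 0.03985i): (α + β)/√2 = (-0.8638 + 0.02818i), (α − β)/√2 = (-0.5022 - 0.02818i).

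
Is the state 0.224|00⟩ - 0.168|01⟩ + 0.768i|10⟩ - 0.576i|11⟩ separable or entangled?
Separable

Writing the state as a|00⟩ + b|01⟩ + c|10⟩ + d|11⟩, it is a product state iff ad − bc = 0.
Here (a, b, c, d) = (0.224, -0.168, 0.768i, -0.576i): ad − bc = (0.224)(-0.576i) − (-0.168)(0.768i) = 0, so the state is separable.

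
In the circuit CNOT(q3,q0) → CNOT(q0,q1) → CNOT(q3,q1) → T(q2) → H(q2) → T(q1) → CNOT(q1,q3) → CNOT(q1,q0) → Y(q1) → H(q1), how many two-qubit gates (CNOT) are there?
5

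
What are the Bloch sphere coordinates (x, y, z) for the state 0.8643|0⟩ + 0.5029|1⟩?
(0.8693, 0, 0.4941)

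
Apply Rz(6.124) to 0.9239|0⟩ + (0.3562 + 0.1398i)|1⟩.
(-0.921 - 0.07346i)|0⟩ + (-0.3662 - 0.111i)|1⟩

Rz(6.124) = [[e^(−iθ/2), 0], [0, e^(iθ/2)]] with e^(±iθ/2) = cos(θ/2) ± i·sin(θ/2); θ = 6.124, cos(θ/2) ≈ -0.996834, sin(θ/2) ≈ 0.0795086.
With a = amp(|0⟩) = 0.9239 and b = amp(|1⟩) = (0.3562 + 0.1398i):
new amp(|0⟩) = (-0.996834 - 0.0795086i)·a = (-0.921 - 0.07346i)
new amp(|1⟩) = (-0.996834 + 0.0795086i)·b = (-0.3662 - 0.111i)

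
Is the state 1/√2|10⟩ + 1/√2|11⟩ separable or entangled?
Separable

Writing the state as a|00⟩ + b|01⟩ + c|10⟩ + d|11⟩, it is a product state iff ad − bc = 0.
Here (a, b, c, d) = (0, 0, 1/√2, 1/√2): ad − bc = (0)(1/√2) − (0)(1/√2) = 0, so the state is separable.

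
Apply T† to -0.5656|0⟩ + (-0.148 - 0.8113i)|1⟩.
-0.5656|0⟩ + (-0.6783 - 0.469i)|1⟩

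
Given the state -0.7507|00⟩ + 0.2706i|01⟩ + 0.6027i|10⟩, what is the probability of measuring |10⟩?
0.3632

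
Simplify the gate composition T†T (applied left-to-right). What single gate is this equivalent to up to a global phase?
I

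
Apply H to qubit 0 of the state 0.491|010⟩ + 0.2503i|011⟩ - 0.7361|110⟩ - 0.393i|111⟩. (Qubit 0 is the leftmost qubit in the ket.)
-0.1733|010⟩ - 0.1009i|011⟩ + 0.8677|110⟩ + 0.4549i|111⟩

H on qubit 0 mixes each pair of kets that differ only in qubit 0: amplitudes (a, b) of (|…0…⟩, |…1…⟩) become ((a + b)/√2, (a − b)/√2). Kets absent from the input have amplitude 0.
(|010⟩, |110⟩): (a, b) = (0.491, -0.7361) → (-0.1733, 0.8677)
(|011⟩, |111⟩): (a, b) = (0.2503i, -0.393i) → (-0.1009i, 0.4549i)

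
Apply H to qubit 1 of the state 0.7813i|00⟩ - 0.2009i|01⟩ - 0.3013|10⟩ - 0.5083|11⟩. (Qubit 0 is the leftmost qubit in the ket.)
0.4104i|00⟩ + 0.6945i|01⟩ - 0.5725|10⟩ + 0.1464|11⟩

H on qubit 1 mixes each pair of kets that differ only in qubit 1: amplitudes (a, b) of (|…0…⟩, |…1…⟩) become ((a + b)/√2, (a − b)/√2). Kets absent from the input have amplitude 0.
(|00⟩, |01⟩): (a, b) = (0.7813i, -0.2009i) → (0.4104i, 0.6945i)
(|10⟩, |11⟩): (a, b) = (-0.3013, -0.5083) → (-0.5725, 0.1464)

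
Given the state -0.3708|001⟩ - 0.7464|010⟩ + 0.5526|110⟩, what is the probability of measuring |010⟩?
0.5571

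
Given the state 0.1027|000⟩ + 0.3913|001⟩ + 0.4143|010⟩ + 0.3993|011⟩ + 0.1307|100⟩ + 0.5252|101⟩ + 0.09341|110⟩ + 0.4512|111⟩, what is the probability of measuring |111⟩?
0.2036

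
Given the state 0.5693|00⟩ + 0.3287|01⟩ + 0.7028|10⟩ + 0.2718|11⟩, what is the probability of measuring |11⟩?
0.07388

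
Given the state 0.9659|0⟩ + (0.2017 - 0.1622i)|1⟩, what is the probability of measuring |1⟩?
0.06699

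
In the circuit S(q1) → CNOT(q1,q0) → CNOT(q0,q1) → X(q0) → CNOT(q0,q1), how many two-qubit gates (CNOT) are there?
3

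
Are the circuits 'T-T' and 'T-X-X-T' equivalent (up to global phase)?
Yes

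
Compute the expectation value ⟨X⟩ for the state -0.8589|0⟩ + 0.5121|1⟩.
-0.8797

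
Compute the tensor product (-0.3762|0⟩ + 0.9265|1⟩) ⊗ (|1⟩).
-0.3762|01⟩ + 0.9265|11⟩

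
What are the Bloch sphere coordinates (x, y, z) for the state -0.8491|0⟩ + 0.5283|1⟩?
(-0.8972, 0, 0.4419)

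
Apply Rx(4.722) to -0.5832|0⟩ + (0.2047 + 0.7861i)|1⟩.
(0.9675 - 0.144i)|0⟩ + (-0.1454 - 0.1481i)|1⟩

Rx(4.722) = [[cos(θ/2), −i·sin(θ/2)], [−i·sin(θ/2), cos(θ/2)]]; θ = 4.722, cos(θ/2) ≈ -0.710497, sin(θ/2) ≈ 0.703701.
With a = amp(|0⟩) = -0.5832 and b = amp(|1⟩) = (0.2047 + 0.7861i):
new amp(|0⟩) = (-0.710497)·a + (-0.703701i)·b = (0.9675 - 0.144i)
new amp(|1⟩) = (-0.703701i)·a + (-0.710497)·b = (-0.1454 - 0.1481i)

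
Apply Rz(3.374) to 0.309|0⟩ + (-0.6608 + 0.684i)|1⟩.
(-0.03583 - 0.3069i)|0⟩ + (-0.6028 - 0.7356i)|1⟩

Rz(3.374) = [[e^(−iθ/2), 0], [0, e^(iθ/2)]] with e^(±iθ/2) = cos(θ/2) ± i·sin(θ/2); θ = 3.374, cos(θ/2) ≈ -0.115942, sin(θ/2) ≈ 0.993256.
With a = amp(|0⟩) = 0.309 and b = amp(|1⟩) = (-0.6608 + 0.684i):
new amp(|0⟩) = (-0.115942 - 0.993256i)·a = (-0.03583 - 0.3069i)
new amp(|1⟩) = (-0.115942 + 0.993256i)·b = (-0.6028 - 0.7356i)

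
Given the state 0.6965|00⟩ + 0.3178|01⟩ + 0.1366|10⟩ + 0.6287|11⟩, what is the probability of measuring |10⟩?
0.01866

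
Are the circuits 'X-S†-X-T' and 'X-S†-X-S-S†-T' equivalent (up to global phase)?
Yes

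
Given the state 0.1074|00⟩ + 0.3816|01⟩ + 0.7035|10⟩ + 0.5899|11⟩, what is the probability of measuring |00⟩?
0.01153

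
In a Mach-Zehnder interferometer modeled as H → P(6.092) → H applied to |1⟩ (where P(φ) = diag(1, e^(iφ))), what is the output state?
(0.00911 + 0.09501i)|0⟩ + (0.9909 - 0.09501i)|1⟩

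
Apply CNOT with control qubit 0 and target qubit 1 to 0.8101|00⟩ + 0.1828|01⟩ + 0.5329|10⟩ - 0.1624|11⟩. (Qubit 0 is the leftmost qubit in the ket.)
0.8101|00⟩ + 0.1828|01⟩ - 0.1624|10⟩ + 0.5329|11⟩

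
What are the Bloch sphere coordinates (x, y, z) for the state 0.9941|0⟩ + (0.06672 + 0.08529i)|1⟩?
(0.1327, 0.1696, 0.9765)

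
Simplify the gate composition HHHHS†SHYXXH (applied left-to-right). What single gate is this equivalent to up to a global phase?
Y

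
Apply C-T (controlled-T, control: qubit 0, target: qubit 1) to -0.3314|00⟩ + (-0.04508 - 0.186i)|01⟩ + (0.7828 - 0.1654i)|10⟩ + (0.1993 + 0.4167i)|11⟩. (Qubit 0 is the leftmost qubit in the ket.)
-0.3314|00⟩ + (-0.04508 - 0.186i)|01⟩ + (0.7828 - 0.1654i)|10⟩ + (-0.1537 + 0.4356i)|11⟩

C-T leaves the control-|0⟩ kets |00⟩, |01⟩ unchanged and applies T to qubit 1 on the control-|1⟩ pair (|10⟩, |11⟩).
T = [[1, 0], [0, (1/√2 + (1/√2)i)]].
With a = amp(|10⟩) = (0.7828 - 0.1654i) and b = amp(|11⟩) = (0.1993 + 0.4167i):
new amp(|10⟩) = (1)·a = (0.7828 - 0.1654i)
new amp(|11⟩) = (1/√2 + (1/√2)i)·b = (-0.1537 + 0.4356i)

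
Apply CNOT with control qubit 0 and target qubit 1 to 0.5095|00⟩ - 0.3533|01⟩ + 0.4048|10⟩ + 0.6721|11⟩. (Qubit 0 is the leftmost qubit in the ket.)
0.5095|00⟩ - 0.3533|01⟩ + 0.6721|10⟩ + 0.4048|11⟩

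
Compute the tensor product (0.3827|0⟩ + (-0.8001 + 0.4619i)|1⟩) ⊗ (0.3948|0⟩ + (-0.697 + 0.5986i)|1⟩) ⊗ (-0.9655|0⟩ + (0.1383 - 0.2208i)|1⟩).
-0.1459|000⟩ + (0.0209 - 0.03336i)|001⟩ + (0.2575 - 0.2212i)|010⟩ + (0.01369 + 0.09058i)|011⟩ + (0.305 - 0.1761i)|100⟩ + (-0.003421 + 0.09497i)|101⟩ + (-0.2715 + 0.7733i)|110⟩ + (-0.1379 - 0.1728i)|111⟩

amp(|b₁b₂…⟩) = product of the factor amplitudes for bits b₁, b₂, …; only kets whose every factor amplitude is nonzero survive.
|000⟩: (0.3827)(0.3948)(-0.9655) = -0.1459
|001⟩: (0.3827)(0.3948)(0.1383 - 0.2208i) = (0.0209 - 0.03336i)
|010⟩: (0.3827)(-0.697 + 0.5986i)(-0.9655) = (0.2575 - 0.2212i)
|011⟩: (0.3827)(-0.697 + 0.5986i)(0.1383 - 0.2208i) = (0.01369 + 0.09058i)
|100⟩: (-0.8001 + 0.4619i)(0.3948)(-0.9655) = (0.305 - 0.1761i)
|101⟩: (-0.8001 + 0.4619i)(0.3948)(0.1383 - 0.2208i) = (-0.003421 + 0.09497i)
|110⟩: (-0.8001 + 0.4619i)(-0.697 + 0.5986i)(-0.9655) = (-0.2715 + 0.7733i)
|111⟩: (-0.8001 + 0.4619i)(-0.697 + 0.5986i)(0.1383 - 0.2208i) = (-0.1379 - 0.1728i)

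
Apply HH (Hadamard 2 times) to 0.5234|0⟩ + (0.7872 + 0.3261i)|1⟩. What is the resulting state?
0.5234|0⟩ + (0.7872 + 0.3261i)|1⟩

H² = I, so an even number of Hadamards cancels: H^2 = I and the state is unchanged.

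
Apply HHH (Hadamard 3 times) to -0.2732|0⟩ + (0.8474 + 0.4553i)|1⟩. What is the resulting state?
(0.406 + 0.3219i)|0⟩ + (-0.7924 - 0.3219i)|1⟩

H² = I, so H^3 = H: a single Hadamard. With (a, b) = (-0.2732, (0.8474 + 0.4553i)), H gives ((a + b)/√2, (a − b)/√2) = ((0.406 + 0.3219i), (-0.7924 - 0.3219i)).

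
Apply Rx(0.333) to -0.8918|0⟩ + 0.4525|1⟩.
(-0.8795 - 0.07499i)|0⟩ + (0.4462 + 0.1478i)|1⟩

Rx(0.333) = [[cos(θ/2), −i·sin(θ/2)], [−i·sin(θ/2), cos(θ/2)]]; θ = 0.333, cos(θ/2) ≈ 0.986171, sin(θ/2) ≈ 0.165732.
With a = amp(|0⟩) = -0.8918 and b = amp(|1⟩) = 0.4525:
new amp(|0⟩) = (0.986171)·a + (-0.165732i)·b = (-0.8795 - 0.07499i)
new amp(|1⟩) = (-0.165732i)·a + (0.986171)·b = (0.4462 + 0.1478i)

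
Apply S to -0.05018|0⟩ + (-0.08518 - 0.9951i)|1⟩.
-0.05018|0⟩ + (0.9951 - 0.08518i)|1⟩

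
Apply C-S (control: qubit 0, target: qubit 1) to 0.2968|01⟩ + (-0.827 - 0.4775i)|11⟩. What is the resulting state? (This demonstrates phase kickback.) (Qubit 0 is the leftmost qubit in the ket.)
0.2968|01⟩ + (0.4775 - 0.827i)|11⟩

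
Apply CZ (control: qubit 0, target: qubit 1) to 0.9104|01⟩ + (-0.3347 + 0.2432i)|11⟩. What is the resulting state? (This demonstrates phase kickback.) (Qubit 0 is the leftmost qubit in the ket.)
0.9104|01⟩ + (0.3347 - 0.2432i)|11⟩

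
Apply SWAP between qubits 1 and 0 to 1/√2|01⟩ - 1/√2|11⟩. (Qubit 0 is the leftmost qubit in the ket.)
1/√2|10⟩ - 1/√2|11⟩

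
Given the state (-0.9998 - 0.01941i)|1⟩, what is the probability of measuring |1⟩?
1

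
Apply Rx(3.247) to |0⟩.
-0.05268|0⟩ - 0.9986i|1⟩

Rx(3.247) = [[cos(θ/2), −i·sin(θ/2)], [−i·sin(θ/2), cos(θ/2)]]; θ = 3.247, cos(θ/2) ≈ -0.0526793, sin(θ/2) ≈ 0.998611.
With a = amp(|0⟩) = 1 and b = amp(|1⟩) = 0:
new amp(|0⟩) = (-0.0526793)·a + (-0.998611i)·b = -0.05268
new amp(|1⟩) = (-0.998611i)·a + (-0.0526793)·b = -0.9986i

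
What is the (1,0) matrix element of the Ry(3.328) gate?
0.9957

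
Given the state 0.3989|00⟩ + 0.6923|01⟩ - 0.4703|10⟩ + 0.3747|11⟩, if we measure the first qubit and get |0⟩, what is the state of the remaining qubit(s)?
0.4992|0⟩ + 0.8665|1⟩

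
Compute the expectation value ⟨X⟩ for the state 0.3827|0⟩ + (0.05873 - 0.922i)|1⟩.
0.04495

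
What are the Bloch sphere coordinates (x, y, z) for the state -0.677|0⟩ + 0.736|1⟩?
(-0.9965, 0, -0.08337)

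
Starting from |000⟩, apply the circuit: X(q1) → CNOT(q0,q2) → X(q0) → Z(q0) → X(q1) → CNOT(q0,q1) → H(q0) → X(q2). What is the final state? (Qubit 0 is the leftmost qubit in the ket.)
-1/√2|011⟩ + 1/√2|111⟩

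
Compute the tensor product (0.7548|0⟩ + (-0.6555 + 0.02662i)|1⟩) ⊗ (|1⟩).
0.7548|01⟩ + (-0.6555 + 0.02662i)|11⟩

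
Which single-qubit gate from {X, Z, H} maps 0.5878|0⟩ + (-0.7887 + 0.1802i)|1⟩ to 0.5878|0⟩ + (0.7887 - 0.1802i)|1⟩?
Z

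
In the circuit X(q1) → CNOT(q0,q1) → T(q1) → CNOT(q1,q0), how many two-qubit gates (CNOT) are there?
2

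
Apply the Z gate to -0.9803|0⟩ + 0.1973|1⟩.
-0.9803|0⟩ - 0.1973|1⟩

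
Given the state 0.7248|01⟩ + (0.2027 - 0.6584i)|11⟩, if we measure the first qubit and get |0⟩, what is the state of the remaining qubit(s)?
|1⟩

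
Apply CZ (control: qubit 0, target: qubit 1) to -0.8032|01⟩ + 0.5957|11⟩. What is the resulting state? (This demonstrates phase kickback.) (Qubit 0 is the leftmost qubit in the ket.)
-0.8032|01⟩ - 0.5957|11⟩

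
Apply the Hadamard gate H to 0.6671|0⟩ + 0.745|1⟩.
0.9985|0⟩ - 0.05508|1⟩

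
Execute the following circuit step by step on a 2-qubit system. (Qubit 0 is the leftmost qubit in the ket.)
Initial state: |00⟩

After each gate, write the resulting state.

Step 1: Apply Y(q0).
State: i|10⟩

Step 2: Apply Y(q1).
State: -|11⟩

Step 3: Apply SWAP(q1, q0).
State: -|11⟩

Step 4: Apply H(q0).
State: -1/√2|01⟩ + 1/√2|11⟩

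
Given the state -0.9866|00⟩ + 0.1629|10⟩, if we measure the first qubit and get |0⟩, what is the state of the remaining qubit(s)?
-|0⟩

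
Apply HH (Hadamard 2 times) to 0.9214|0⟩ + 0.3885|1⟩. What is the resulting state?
0.9214|0⟩ + 0.3885|1⟩

H² = I, so an even number of Hadamards cancels: H^2 = I and the state is unchanged.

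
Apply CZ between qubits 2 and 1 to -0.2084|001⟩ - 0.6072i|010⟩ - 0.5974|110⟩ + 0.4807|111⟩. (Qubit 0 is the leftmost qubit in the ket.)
-0.2084|001⟩ - 0.6072i|010⟩ - 0.5974|110⟩ - 0.4807|111⟩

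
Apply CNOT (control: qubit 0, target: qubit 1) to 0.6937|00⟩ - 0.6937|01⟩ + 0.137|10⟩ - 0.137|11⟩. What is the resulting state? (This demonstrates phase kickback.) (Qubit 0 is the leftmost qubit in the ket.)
0.6937|00⟩ - 0.6937|01⟩ - 0.137|10⟩ + 0.137|11⟩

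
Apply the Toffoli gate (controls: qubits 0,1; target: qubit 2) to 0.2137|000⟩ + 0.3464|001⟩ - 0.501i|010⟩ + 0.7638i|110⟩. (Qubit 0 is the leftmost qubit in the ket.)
0.2137|000⟩ + 0.3464|001⟩ - 0.501i|010⟩ + 0.7638i|111⟩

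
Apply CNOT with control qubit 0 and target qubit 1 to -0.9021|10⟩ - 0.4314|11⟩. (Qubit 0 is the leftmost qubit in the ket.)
-0.4314|10⟩ - 0.9021|11⟩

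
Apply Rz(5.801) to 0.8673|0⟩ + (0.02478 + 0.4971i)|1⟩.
(-0.8422 - 0.2071i)|0⟩ + (-0.1428 - 0.4768i)|1⟩

Rz(5.801) = [[e^(−iθ/2), 0], [0, e^(iθ/2)]] with e^(±iθ/2) = cos(θ/2) ± i·sin(θ/2); θ = 5.801, cos(θ/2) ≈ -0.971078, sin(θ/2) ≈ 0.238764.
With a = amp(|0⟩) = 0.8673 and b = amp(|1⟩) = (0.02478 + 0.4971i):
new amp(|0⟩) = (-0.971078 - 0.238764i)·a = (-0.8422 - 0.2071i)
new amp(|1⟩) = (-0.971078 + 0.238764i)·b = (-0.1428 - 0.4768i)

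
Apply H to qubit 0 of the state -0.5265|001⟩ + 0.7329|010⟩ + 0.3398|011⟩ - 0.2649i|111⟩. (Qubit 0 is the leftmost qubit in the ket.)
-0.3723|001⟩ + 0.5182|010⟩ + (0.2403 - 0.1873i)|011⟩ - 0.3723|101⟩ + 0.5182|110⟩ + (0.2403 + 0.1873i)|111⟩

H on qubit 0 mixes each pair of kets that differ only in qubit 0: amplitudes (a, b) of (|…0…⟩, |…1…⟩) become ((a + b)/√2, (a − b)/√2). Kets absent from the input have amplitude 0.
(|001⟩, |101⟩): (a, b) = (-0.5265, 0) → (-0.3723, -0.3723)
(|010⟩, |110⟩): (a, b) = (0.7329, 0) → (0.5182, 0.5182)
(|011⟩, |111⟩): (a, b) = (0.3398, -0.2649i) → ((0.2403 - 0.1873i), (0.2403 + 0.1873i))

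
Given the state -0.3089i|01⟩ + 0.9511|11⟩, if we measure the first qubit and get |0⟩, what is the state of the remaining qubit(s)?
-i|1⟩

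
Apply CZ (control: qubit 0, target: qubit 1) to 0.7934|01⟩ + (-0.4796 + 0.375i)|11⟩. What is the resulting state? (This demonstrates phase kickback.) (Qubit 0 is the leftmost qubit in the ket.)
0.7934|01⟩ + (0.4796 - 0.375i)|11⟩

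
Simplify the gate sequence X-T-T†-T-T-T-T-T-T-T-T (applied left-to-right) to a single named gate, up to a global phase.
X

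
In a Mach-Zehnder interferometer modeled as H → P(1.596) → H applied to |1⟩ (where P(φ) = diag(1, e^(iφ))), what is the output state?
(0.5126 - 0.4998i)|0⟩ + (0.4874 + 0.4998i)|1⟩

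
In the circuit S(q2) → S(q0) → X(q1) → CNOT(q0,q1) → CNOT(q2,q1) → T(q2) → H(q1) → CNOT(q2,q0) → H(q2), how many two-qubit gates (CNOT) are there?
3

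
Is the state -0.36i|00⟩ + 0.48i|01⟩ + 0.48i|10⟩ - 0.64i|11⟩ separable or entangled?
Separable

Writing the state as a|00⟩ + b|01⟩ + c|10⟩ + d|11⟩, it is a product state iff ad − bc = 0.
Here (a, b, c, d) = (-0.36i, 0.48i, 0.48i, -0.64i): ad − bc = (-0.36i)(-0.64i) − (0.48i)(0.48i) = 0, so the state is separable.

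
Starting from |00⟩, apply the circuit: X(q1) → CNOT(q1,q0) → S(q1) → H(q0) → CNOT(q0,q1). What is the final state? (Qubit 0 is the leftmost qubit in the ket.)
(1/√2)i|01⟩ - (1/√2)i|10⟩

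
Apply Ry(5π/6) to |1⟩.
-0.9659|0⟩ + 0.2588|1⟩

Ry(5π/6) = [[cos(θ/2), −sin(θ/2)], [sin(θ/2), cos(θ/2)]]; θ = 5π/6, cos(θ/2) ≈ 0.258819, sin(θ/2) ≈ 0.965926.
With a = amp(|0⟩) = 0 and b = amp(|1⟩) = 1:
new amp(|0⟩) = (0.258819)·a + (-0.965926)·b = -0.9659
new amp(|1⟩) = (0.965926)·a + (0.258819)·b = 0.2588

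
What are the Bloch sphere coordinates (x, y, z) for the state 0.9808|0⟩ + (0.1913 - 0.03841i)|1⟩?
(0.3753, -0.07535, 0.9239)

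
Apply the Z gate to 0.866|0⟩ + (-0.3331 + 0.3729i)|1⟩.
0.866|0⟩ + (0.3331 - 0.3729i)|1⟩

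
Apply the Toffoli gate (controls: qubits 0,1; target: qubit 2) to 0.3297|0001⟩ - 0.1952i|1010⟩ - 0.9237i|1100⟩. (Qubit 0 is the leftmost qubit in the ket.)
0.3297|0001⟩ - 0.1952i|1010⟩ - 0.9237i|1110⟩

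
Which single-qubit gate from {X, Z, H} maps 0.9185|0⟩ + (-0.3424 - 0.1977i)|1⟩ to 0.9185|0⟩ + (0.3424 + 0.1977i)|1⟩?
Z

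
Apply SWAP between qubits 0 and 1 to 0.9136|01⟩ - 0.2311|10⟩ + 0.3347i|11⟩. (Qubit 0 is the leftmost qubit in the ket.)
-0.2311|01⟩ + 0.9136|10⟩ + 0.3347i|11⟩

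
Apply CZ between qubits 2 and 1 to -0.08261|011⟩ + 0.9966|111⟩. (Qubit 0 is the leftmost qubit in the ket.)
0.08261|011⟩ - 0.9966|111⟩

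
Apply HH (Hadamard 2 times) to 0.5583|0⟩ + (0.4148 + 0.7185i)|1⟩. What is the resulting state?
0.5583|0⟩ + (0.4148 + 0.7185i)|1⟩

H² = I, so an even number of Hadamards cancels: H^2 = I and the state is unchanged.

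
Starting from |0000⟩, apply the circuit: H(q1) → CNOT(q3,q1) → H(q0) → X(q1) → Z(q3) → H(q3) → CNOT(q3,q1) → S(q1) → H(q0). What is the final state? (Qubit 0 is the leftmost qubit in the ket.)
1/2|0000⟩ + 1/2|0001⟩ + (1/2)i|0100⟩ + (1/2)i|0101⟩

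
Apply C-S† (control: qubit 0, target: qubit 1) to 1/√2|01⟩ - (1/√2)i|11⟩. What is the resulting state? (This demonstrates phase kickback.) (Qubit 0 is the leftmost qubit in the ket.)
1/√2|01⟩ - 1/√2|11⟩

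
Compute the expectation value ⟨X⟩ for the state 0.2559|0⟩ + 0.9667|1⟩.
0.4948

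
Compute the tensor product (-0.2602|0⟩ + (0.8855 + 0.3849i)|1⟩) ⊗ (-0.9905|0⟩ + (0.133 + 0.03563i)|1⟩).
0.2577|00⟩ + (-0.03461 - 0.009271i)|01⟩ + (-0.8771 - 0.3812i)|10⟩ + (0.1041 + 0.08274i)|11⟩

amp(|b₁b₂…⟩) = product of the factor amplitudes for bits b₁, b₂, …; only kets whose every factor amplitude is nonzero survive.
|00⟩: (-0.2602)(-0.9905) = 0.2577
|01⟩: (-0.2602)(0.133 + 0.03563i) = (-0.03461 - 0.009271i)
|10⟩: (0.8855 + 0.3849i)(-0.9905) = (-0.8771 - 0.3812i)
|11⟩: (0.8855 + 0.3849i)(0.133 + 0.03563i) = (0.1041 + 0.08274i)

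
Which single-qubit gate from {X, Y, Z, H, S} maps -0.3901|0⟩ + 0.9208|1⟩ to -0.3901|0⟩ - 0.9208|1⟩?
Z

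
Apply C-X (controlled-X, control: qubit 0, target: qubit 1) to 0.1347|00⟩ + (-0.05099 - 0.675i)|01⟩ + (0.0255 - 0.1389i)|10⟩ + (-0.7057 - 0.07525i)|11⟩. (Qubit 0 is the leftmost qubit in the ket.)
0.1347|00⟩ + (-0.05099 - 0.675i)|01⟩ + (-0.7057 - 0.07525i)|10⟩ + (0.0255 - 0.1389i)|11⟩

C-X leaves the control-|0⟩ kets |00⟩, |01⟩ unchanged and applies X to qubit 1 on the control-|1⟩ pair (|10⟩, |11⟩).
X = [[0, 1], [1, 0]].
With a = amp(|10⟩) = (0.0255 - 0.1389i) and b = amp(|11⟩) = (-0.7057 - 0.07525i):
new amp(|10⟩) = (1)·b = (-0.7057 - 0.07525i)
new amp(|11⟩) = (1)·a = (0.0255 - 0.1389i)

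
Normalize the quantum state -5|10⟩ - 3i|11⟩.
-0.8575|10⟩ - 0.5145i|11⟩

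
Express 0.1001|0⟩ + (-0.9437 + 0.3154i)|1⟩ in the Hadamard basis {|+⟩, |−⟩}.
(-0.5965 + 0.223i)|+⟩ + (0.7381 - 0.223i)|−⟩

With |ψ⟩ = α|0⟩ + β|1⟩, the Hadamard-basis coefficients are ⟨+|ψ⟩ = (α + β)/√2 and ⟨−|ψ⟩ = (α − β)/√2.
Here α = 0.1001, β = (-0.9437 + 0.3154i): (α + β)/√2 = (-0.5965 + 0.223i), (α − β)/√2 = (0.7381 - 0.223i).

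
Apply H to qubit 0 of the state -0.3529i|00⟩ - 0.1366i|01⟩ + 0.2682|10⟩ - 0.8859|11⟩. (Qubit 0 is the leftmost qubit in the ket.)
(0.1896 - 0.2495i)|00⟩ + (-0.6264 - 0.09659i)|01⟩ + (-0.1896 - 0.2495i)|10⟩ + (0.6264 - 0.09659i)|11⟩

H on qubit 0 mixes each pair of kets that differ only in qubit 0: amplitudes (a, b) of (|…0…⟩, |…1…⟩) become ((a + b)/√2, (a − b)/√2). Kets absent from the input have amplitude 0.
(|00⟩, |10⟩): (a, b) = (-0.3529i, 0.2682) → ((0.1896 - 0.2495i), (-0.1896 - 0.2495i))
(|01⟩, |11⟩): (a, b) = (-0.1366i, -0.8859) → ((-0.6264 - 0.09659i), (0.6264 - 0.09659i))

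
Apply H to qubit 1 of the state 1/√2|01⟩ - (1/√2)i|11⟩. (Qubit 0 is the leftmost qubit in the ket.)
1/2|00⟩ - 1/2|01⟩ - (1/2)i|10⟩ + (1/2)i|11⟩

H on qubit 1 mixes each pair of kets that differ only in qubit 1: amplitudes (a, b) of (|…0…⟩, |…1…⟩) become ((a + b)/√2, (a − b)/√2). Kets absent from the input have amplitude 0.
(|00⟩, |01⟩): (a, b) = (0, 1/√2) → (1/2, -1/2)
(|10⟩, |11⟩): (a, b) = (0, -(1/√2)i) → (-(1/2)i, (1/2)i)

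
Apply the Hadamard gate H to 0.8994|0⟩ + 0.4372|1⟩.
0.9451|0⟩ + 0.3268|1⟩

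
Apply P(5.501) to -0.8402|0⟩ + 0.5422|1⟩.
-0.8402|0⟩ + (0.3846 - 0.3822i)|1⟩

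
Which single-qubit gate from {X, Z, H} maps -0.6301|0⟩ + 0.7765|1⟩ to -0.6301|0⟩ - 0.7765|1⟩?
Z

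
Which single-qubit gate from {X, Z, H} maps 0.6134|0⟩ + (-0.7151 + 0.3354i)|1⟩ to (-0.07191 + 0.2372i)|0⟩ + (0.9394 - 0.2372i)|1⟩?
H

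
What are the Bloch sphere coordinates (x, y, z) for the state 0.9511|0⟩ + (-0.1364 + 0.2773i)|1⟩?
(-0.2595, 0.5275, 0.8091)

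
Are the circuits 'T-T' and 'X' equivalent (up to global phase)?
No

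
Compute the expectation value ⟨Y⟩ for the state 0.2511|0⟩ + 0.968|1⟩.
0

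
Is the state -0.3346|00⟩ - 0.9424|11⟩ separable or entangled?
Entangled

Writing the state as a|00⟩ + b|01⟩ + c|10⟩ + d|11⟩, it is a product state iff ad − bc = 0.
Here (a, b, c, d) = (-0.3346, 0, 0, -0.9424): ad − bc = (-0.3346)(-0.9424) − (0)(0) = 0.3153 ≠ 0, so the state is entangled.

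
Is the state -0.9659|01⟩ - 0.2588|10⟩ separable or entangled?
Entangled

Writing the state as a|00⟩ + b|01⟩ + c|10⟩ + d|11⟩, it is a product state iff ad − bc = 0.
Here (a, b, c, d) = (0, -0.9659, -0.2588, 0): ad − bc = (0)(0) − (-0.9659)(-0.2588) = -0.25 ≠ 0, so the state is entangled.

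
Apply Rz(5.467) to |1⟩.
(-0.9179 + 0.3969i)|1⟩

Rz(5.467) = [[e^(−iθ/2), 0], [0, e^(iθ/2)]] with e^(±iθ/2) = cos(θ/2) ± i·sin(θ/2); θ = 5.467, cos(θ/2) ≈ -0.917879, sin(θ/2) ≈ 0.396859.
With a = amp(|0⟩) = 0 and b = amp(|1⟩) = 1:
new amp(|0⟩) = (-0.917879 - 0.396859i)·a = 0
new amp(|1⟩) = (-0.917879 + 0.396859i)·b = (-0.9179 + 0.3969i)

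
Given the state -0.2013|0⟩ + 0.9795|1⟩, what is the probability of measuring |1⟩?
0.9594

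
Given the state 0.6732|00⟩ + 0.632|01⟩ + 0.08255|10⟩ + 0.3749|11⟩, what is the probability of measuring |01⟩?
0.3994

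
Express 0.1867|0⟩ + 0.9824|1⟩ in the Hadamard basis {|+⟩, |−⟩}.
0.8267|+⟩ - 0.5626|−⟩

With |ψ⟩ = α|0⟩ + β|1⟩, the Hadamard-basis coefficients are ⟨+|ψ⟩ = (α + β)/√2 and ⟨−|ψ⟩ = (α − β)/√2.
Here α = 0.1867, β = 0.9824: (α + β)/√2 = 0.8267, (α − β)/√2 = -0.5626.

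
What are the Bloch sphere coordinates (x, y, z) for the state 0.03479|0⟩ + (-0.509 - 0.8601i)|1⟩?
(-0.03542, -0.05985, -0.9976)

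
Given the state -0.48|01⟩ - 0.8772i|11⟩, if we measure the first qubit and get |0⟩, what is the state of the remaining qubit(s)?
-|1⟩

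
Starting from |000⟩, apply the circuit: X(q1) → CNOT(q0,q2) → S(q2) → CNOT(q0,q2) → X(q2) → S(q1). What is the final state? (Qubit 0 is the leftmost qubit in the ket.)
i|011⟩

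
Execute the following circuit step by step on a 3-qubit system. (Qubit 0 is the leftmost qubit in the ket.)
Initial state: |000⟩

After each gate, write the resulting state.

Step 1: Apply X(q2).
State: |001⟩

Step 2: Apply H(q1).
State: 1/√2|001⟩ + 1/√2|011⟩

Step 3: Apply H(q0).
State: 1/2|001⟩ + 1/2|011⟩ + 1/2|101⟩ + 1/2|111⟩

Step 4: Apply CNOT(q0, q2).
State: 1/2|001⟩ + 1/2|011⟩ + 1/2|100⟩ + 1/2|110⟩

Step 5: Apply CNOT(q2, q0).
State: 1/2|100⟩ + 1/2|101⟩ + 1/2|110⟩ + 1/2|111⟩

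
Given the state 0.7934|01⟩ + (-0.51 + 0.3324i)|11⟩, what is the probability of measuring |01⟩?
0.6295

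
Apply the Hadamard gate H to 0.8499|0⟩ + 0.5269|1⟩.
0.9735|0⟩ + 0.2284|1⟩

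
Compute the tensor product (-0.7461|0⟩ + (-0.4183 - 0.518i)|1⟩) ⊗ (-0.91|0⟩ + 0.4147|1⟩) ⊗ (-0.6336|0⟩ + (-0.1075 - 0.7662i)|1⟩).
-0.4302|000⟩ + (-0.07299 - 0.5202i)|001⟩ + 0.196|010⟩ + (0.03326 + 0.2371i)|011⟩ + (-0.2412 - 0.2987i)|100⟩ + (0.3203 - 0.3423i)|101⟩ + (0.1099 + 0.1361i)|110⟩ + (-0.1459 + 0.156i)|111⟩

amp(|b₁b₂…⟩) = product of the factor amplitudes for bits b₁, b₂, …; only kets whose every factor amplitude is nonzero survive.
|000⟩: (-0.7461)(-0.91)(-0.6336) = -0.4302
|001⟩: (-0.7461)(-0.91)(-0.1075 - 0.7662i) = (-0.07299 - 0.5202i)
|010⟩: (-0.7461)(0.4147)(-0.6336) = 0.196
|011⟩: (-0.7461)(0.4147)(-0.1075 - 0.7662i) = (0.03326 + 0.2371i)
|100⟩: (-0.4183 - 0.518i)(-0.91)(-0.6336) = (-0.2412 - 0.2987i)
|101⟩: (-0.4183 - 0.518i)(-0.91)(-0.1075 - 0.7662i) = (0.3203 - 0.3423i)
|110⟩: (-0.4183 - 0.518i)(0.4147)(-0.6336) = (0.1099 + 0.1361i)
|111⟩: (-0.4183 - 0.518i)(0.4147)(-0.1075 - 0.7662i) = (-0.1459 + 0.156i)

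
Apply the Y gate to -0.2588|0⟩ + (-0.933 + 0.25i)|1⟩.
(0.25 + 0.933i)|0⟩ - 0.2588i|1⟩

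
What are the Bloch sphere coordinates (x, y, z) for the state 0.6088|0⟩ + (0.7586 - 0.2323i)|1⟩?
(0.9237, -0.2828, -0.2588)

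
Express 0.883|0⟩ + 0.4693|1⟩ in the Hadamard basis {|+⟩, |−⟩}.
0.9562|+⟩ + 0.2925|−⟩

With |ψ⟩ = α|0⟩ + β|1⟩, the Hadamard-basis coefficients are ⟨+|ψ⟩ = (α + β)/√2 and ⟨−|ψ⟩ = (α − β)/√2.
Here α = 0.883, β = 0.4693: (α + β)/√2 = 0.9562, (α − β)/√2 = 0.2925.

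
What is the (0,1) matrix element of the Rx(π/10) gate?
-0.1564i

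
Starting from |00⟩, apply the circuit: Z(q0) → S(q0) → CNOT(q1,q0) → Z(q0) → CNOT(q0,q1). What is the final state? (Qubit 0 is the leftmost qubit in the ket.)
|00⟩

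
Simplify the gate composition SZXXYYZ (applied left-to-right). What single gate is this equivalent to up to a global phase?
S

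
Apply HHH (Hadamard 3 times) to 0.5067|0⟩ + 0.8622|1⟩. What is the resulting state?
0.968|0⟩ - 0.2514|1⟩

H² = I, so H^3 = H: a single Hadamard. With (a, b) = (0.5067, 0.8622), H gives ((a + b)/√2, (a − b)/√2) = (0.968, -0.2514).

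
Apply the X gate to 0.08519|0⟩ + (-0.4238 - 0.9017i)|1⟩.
(-0.4238 - 0.9017i)|0⟩ + 0.08519|1⟩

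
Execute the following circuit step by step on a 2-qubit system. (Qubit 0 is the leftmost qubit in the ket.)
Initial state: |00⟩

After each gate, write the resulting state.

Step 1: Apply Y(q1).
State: i|01⟩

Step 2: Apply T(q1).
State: (-1/√2 + (1/√2)i)|01⟩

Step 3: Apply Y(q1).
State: (1/√2 + (1/√2)i)|00⟩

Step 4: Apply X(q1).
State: (1/√2 + (1/√2)i)|01⟩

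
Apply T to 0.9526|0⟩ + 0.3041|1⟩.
0.9526|0⟩ + (0.215 + 0.215i)|1⟩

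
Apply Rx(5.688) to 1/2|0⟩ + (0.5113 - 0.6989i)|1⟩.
(-0.683 - 0.1499i)|0⟩ + (-0.4888 + 0.5216i)|1⟩

Rx(5.688) = [[cos(θ/2), −i·sin(θ/2)], [−i·sin(θ/2), cos(θ/2)]]; θ = 5.688, cos(θ/2) ≈ -0.956045, sin(θ/2) ≈ 0.29322.
With a = amp(|0⟩) = 1/2 and b = amp(|1⟩) = (0.5113 - 0.6989i):
new amp(|0⟩) = (-0.956045)·a + (-0.29322i)·b = (-0.683 - 0.1499i)
new amp(|1⟩) = (-0.29322i)·a + (-0.956045)·b = (-0.4888 + 0.5216i)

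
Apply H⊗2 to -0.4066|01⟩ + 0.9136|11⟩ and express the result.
0.2535|00⟩ - 0.2535|01⟩ - 0.6601|10⟩ + 0.6601|11⟩

H⊗2 gives amp(|y⟩) = (1/2) Σ_x (−1)^(x·y) amp(|x⟩), where x·y is the number of positions in which both x and y have a 1.
|00⟩: (-0.4066 + 0.9136)/2 = 0.2535
|01⟩: (0.4066 - 0.9136)/2 = -0.2535
|10⟩: (-0.4066 - 0.9136)/2 = -0.6601
|11⟩: (0.4066 + 0.9136)/2 = 0.6601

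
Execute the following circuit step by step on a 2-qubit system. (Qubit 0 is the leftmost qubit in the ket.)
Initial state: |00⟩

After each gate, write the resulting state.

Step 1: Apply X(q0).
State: |10⟩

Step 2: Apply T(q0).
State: (1/√2 + (1/√2)i)|10⟩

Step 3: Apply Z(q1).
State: (1/√2 + (1/√2)i)|10⟩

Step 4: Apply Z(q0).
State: (-1/√2 - (1/√2)i)|10⟩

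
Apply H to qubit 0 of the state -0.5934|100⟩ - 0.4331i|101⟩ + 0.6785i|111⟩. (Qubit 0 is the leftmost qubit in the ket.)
-0.4196|000⟩ - 0.3062i|001⟩ + 0.4798i|011⟩ + 0.4196|100⟩ + 0.3062i|101⟩ - 0.4798i|111⟩

H on qubit 0 mixes each pair of kets that differ only in qubit 0: amplitudes (a, b) of (|…0…⟩, |…1…⟩) become ((a + b)/√2, (a − b)/√2). Kets absent from the input have amplitude 0.
(|000⟩, |100⟩): (a, b) = (0, -0.5934) → (-0.4196, 0.4196)
(|001⟩, |101⟩): (a, b) = (0, -0.4331i) → (-0.3062i, 0.3062i)
(|011⟩, |111⟩): (a, b) = (0, 0.6785i) → (0.4798i, -0.4798i)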